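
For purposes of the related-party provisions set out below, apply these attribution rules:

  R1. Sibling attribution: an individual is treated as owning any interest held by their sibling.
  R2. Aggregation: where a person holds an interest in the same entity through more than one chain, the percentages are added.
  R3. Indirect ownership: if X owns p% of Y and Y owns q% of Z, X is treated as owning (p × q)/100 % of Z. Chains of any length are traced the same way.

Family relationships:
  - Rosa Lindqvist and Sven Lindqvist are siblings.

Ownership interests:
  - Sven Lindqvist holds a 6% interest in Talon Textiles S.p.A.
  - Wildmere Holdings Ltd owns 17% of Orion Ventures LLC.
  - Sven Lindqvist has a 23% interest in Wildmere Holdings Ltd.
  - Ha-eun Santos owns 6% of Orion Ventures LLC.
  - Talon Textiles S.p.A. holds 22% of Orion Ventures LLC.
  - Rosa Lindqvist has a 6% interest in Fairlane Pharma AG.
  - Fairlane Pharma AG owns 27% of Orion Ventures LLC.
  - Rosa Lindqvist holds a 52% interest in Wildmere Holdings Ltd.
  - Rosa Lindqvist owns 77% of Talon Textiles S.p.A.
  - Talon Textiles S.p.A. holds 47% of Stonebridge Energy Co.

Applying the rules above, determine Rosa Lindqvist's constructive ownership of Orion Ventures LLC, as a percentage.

32.63%

By sibling attribution (R1), Rosa Lindqvist is treated as also owning Sven Lindqvist's interest in Wildmere Holdings Ltd, giving 52% + 23% = 75%.
By sibling attribution (R1), Rosa Lindqvist is treated as also owning Sven Lindqvist's interest in Talon Textiles S.p.A, giving 77% + 6% = 83%.
Chain via Wildmere Holdings Ltd (R3): 75% × 17% = 12.75% of Orion Ventures LLC.
Chain via Fairlane Pharma AG (R3): 6% × 27% = 1.62% of Orion Ventures LLC.
Chain via Talon Textiles S.p.A. (R3): 83% × 22% = 18.26% of Orion Ventures LLC.
Aggregating (R2): 12.75% + 1.62% + 18.26% = 32.63%.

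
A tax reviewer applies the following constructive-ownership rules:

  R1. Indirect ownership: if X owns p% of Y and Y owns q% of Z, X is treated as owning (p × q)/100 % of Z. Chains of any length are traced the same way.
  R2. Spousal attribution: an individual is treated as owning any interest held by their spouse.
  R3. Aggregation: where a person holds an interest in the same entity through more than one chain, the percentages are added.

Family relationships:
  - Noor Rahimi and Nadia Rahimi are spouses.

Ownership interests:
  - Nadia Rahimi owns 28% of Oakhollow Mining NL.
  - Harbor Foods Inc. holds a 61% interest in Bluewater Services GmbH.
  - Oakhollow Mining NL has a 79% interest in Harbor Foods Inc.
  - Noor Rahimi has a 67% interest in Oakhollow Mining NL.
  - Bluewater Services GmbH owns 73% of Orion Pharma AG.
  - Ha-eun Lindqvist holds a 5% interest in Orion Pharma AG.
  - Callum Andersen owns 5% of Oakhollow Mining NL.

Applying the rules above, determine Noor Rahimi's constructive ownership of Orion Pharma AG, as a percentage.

33.419765%

By spousal attribution (R2), Noor Rahimi is treated as also owning Nadia Rahimi's interest in Oakhollow Mining NL, giving 67% + 28% = 95%.
Chain via Oakhollow Mining NL → Harbor Foods Inc. → Bluewater Services GmbH (R1): 95% × 79% × 61% × 73% = 33.419765% of Orion Pharma AG.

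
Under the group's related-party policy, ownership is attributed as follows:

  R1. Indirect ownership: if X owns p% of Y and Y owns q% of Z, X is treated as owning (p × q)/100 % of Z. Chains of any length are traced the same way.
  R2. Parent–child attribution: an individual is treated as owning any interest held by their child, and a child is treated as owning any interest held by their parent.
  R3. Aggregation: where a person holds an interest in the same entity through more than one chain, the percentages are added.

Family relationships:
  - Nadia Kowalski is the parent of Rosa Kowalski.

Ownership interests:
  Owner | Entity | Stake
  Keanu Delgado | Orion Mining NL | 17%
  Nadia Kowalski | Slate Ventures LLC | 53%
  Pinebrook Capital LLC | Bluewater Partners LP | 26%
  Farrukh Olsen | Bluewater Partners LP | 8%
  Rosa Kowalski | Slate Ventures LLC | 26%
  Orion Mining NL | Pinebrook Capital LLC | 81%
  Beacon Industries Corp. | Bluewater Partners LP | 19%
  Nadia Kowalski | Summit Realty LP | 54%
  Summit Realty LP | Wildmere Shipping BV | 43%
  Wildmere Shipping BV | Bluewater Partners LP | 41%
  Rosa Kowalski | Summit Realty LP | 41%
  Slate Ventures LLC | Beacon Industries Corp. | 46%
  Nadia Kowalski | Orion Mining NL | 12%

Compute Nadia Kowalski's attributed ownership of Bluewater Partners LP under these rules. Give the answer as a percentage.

By parent–child attribution (R2), Nadia Kowalski is treated as also owning Rosa Kowalski's interest in Summit Realty LP, giving 54% + 41% = 95%.
By parent–child attribution (R2), Nadia Kowalski is treated as also owning Rosa Kowalski's interest in Slate Ventures LLC, giving 53% + 26% = 79%.
Chain via Orion Mining NL → Pinebrook Capital LLC (R1): 12% × 81% × 26% = 2.5272% of Bluewater Partners LP.
Chain via Summit Realty LP → Wildmere Shipping BV (R1): 95% × 43% × 41% = 16.7485% of Bluewater Partners LP.
Chain via Slate Ventures LLC → Beacon Industries Corp. (R1): 79% × 46% × 19% = 6.9046% of Bluewater Partners LP.
Aggregating (R3): 2.5272% + 16.7485% + 6.9046% = 26.1803%.

26.1803%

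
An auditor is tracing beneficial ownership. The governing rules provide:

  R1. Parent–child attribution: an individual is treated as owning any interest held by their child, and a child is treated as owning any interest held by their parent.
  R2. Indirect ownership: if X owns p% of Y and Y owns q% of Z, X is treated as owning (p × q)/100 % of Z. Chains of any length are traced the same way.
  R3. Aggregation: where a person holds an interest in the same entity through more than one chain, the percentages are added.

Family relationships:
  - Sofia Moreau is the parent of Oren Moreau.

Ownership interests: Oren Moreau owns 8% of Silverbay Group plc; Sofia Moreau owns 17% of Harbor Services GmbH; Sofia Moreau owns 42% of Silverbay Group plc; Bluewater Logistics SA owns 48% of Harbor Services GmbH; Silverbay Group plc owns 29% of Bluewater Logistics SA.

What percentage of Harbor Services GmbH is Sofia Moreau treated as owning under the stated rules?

23.96%

By parent–child attribution (R1), Sofia Moreau is treated as also owning Oren Moreau's interest in Silverbay Group plc, giving 42% + 8% = 50%.
Chain via Silverbay Group plc → Bluewater Logistics SA (R2): 50% × 29% × 48% = 6.96% of Harbor Services GmbH.
Direct interest in Harbor Services GmbH: 17%.
Aggregating (R3): 6.96% + 17% = 23.96%.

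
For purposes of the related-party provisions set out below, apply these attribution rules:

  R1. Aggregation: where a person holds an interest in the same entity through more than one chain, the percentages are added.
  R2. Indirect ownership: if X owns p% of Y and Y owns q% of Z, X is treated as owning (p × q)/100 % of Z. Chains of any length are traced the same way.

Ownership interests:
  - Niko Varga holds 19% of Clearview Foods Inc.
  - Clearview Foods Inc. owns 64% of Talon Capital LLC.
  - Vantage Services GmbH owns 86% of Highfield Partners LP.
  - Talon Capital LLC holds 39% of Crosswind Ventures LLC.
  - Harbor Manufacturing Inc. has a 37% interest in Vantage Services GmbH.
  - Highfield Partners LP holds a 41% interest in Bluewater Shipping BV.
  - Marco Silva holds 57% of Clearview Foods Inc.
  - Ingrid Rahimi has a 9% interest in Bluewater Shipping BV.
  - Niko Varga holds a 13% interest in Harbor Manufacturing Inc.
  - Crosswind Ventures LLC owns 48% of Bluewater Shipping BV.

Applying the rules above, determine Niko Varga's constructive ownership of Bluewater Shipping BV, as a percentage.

Chain via Clearview Foods Inc. → Talon Capital LLC → Crosswind Ventures LLC (R2): 19% × 64% × 39% × 48% = 2.276352% of Bluewater Shipping BV.
Chain via Harbor Manufacturing Inc. → Vantage Services GmbH → Highfield Partners LP (R2): 13% × 37% × 86% × 41% = 1.696006% of Bluewater Shipping BV.
Aggregating (R1): 2.276352% + 1.696006% = 3.972358%.

3.972358%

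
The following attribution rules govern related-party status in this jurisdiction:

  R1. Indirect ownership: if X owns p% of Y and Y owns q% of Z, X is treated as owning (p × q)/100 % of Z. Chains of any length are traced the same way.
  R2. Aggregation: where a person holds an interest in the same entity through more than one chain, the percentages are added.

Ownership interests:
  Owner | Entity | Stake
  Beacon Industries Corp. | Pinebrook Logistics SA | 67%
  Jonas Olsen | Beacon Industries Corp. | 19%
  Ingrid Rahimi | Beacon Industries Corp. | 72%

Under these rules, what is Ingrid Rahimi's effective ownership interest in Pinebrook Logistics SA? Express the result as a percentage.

48.24%

Chain via Beacon Industries Corp. (R1): 72% × 67% = 48.24% of Pinebrook Logistics SA.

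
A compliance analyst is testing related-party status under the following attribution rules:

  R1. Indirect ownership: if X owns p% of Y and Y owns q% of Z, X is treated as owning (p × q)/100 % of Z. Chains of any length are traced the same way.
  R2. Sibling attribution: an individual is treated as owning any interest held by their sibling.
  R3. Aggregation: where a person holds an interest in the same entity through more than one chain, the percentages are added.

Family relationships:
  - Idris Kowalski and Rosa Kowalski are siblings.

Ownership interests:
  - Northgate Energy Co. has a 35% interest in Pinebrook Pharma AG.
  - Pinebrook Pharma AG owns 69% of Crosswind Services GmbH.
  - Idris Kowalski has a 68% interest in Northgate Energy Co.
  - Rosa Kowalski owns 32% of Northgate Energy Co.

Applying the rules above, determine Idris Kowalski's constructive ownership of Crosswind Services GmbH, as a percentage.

24.15%

By sibling attribution (R2), Idris Kowalski is treated as also owning Rosa Kowalski's interest in Northgate Energy Co, giving 68% + 32% = 100%.
Chain via Northgate Energy Co. → Pinebrook Pharma AG (R1): 100% × 35% × 69% = 24.15% of Crosswind Services GmbH.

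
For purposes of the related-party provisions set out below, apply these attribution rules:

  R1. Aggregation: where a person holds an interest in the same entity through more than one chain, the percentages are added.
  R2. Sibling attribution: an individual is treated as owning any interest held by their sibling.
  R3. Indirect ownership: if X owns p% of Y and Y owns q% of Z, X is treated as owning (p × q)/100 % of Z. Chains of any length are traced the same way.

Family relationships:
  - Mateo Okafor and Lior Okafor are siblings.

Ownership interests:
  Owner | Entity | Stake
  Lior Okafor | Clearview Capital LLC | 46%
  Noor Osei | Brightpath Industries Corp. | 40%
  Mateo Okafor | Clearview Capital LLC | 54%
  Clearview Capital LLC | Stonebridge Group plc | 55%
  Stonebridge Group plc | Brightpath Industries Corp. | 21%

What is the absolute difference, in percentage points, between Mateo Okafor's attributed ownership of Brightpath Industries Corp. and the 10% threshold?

1.55

By sibling attribution (R2), Mateo Okafor is treated as also owning Lior Okafor's interest in Clearview Capital LLC, giving 54% + 46% = 100%.
Chain via Clearview Capital LLC → Stonebridge Group plc (R3): 100% × 55% × 21% = 11.55% of Brightpath Industries Corp.
11.55% exceeds the 10% threshold by 1.55 percentage points.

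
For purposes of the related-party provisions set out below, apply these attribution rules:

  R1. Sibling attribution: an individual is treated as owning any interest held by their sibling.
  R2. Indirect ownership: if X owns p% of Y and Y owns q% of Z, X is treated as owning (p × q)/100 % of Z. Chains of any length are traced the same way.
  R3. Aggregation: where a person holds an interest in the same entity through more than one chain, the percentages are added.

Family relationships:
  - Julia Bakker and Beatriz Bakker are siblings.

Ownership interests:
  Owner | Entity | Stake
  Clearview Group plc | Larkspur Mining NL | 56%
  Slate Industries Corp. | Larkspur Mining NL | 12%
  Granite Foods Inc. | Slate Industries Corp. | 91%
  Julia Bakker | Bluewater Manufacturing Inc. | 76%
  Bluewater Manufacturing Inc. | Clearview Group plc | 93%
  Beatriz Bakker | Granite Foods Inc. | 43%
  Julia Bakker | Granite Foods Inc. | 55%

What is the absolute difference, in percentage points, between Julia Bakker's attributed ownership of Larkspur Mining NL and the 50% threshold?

0.2824

By sibling attribution (R1), Julia Bakker is treated as also owning Beatriz Bakker's interest in Granite Foods Inc, giving 55% + 43% = 98%.
Chain via Bluewater Manufacturing Inc. → Clearview Group plc (R2): 76% × 93% × 56% = 39.5808% of Larkspur Mining NL.
Chain via Granite Foods Inc. → Slate Industries Corp. (R2): 98% × 91% × 12% = 10.7016% of Larkspur Mining NL.
Aggregating (R3): 39.5808% + 10.7016% = 50.2824%.
50.2824% exceeds the 50% threshold by 0.2824 percentage points.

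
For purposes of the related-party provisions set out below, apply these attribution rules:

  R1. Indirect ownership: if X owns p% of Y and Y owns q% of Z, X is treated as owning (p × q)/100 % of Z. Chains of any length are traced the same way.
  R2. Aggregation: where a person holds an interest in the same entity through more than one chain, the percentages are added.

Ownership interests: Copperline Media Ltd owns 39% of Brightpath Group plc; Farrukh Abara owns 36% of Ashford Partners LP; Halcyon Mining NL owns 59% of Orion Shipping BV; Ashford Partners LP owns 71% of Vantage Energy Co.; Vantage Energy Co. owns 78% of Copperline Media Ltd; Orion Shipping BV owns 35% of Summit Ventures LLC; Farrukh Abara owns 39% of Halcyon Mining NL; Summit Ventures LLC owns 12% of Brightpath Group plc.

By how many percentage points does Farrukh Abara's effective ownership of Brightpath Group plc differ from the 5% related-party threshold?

Chain via Ashford Partners LP → Vantage Energy Co. → Copperline Media Ltd (R1): 36% × 71% × 78% × 39% = 7.775352% of Brightpath Group plc.
Chain via Halcyon Mining NL → Orion Shipping BV → Summit Ventures LLC (R1): 39% × 59% × 35% × 12% = 0.96642% of Brightpath Group plc.
Aggregating (R2): 7.775352% + 0.96642% = 8.741772%.
8.741772% exceeds the 5% threshold by 3.741772 percentage points.

3.741772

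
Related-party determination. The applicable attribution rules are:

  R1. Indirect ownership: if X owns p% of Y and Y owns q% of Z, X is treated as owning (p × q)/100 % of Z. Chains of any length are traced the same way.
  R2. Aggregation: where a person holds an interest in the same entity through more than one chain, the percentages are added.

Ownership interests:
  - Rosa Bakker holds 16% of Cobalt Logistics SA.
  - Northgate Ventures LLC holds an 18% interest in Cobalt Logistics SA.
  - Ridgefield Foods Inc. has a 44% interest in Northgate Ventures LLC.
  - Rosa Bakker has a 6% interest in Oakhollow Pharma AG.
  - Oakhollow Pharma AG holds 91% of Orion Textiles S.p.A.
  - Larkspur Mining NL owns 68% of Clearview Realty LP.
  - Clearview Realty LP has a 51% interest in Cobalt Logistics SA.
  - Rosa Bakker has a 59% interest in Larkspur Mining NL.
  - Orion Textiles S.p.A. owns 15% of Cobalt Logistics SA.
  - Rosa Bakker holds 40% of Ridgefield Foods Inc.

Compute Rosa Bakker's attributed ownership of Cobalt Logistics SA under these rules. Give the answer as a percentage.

Chain via Ridgefield Foods Inc. → Northgate Ventures LLC (R1): 40% × 44% × 18% = 3.168% of Cobalt Logistics SA.
Chain via Larkspur Mining NL → Clearview Realty LP (R1): 59% × 68% × 51% = 20.4612% of Cobalt Logistics SA.
Chain via Oakhollow Pharma AG → Orion Textiles S.p.A. (R1): 6% × 91% × 15% = 0.819% of Cobalt Logistics SA.
Direct interest in Cobalt Logistics SA: 16%.
Aggregating (R2): 3.168% + 20.4612% + 0.819% + 16% = 40.4482%.

40.4482%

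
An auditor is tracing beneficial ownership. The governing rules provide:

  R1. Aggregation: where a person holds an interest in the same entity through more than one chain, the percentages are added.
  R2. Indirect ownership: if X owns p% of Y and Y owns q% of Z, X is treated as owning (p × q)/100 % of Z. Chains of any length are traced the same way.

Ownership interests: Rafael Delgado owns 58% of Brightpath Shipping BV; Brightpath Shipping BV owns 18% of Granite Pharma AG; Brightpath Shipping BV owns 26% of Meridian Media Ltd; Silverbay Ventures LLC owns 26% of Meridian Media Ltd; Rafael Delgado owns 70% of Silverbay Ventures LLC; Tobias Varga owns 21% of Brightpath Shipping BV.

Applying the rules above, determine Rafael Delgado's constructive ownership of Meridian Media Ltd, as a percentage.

33.28%

Chain via Brightpath Shipping BV (R2): 58% × 26% = 15.08% of Meridian Media Ltd.
Chain via Silverbay Ventures LLC (R2): 70% × 26% = 18.2% of Meridian Media Ltd.
Aggregating (R1): 15.08% + 18.2% = 33.28%.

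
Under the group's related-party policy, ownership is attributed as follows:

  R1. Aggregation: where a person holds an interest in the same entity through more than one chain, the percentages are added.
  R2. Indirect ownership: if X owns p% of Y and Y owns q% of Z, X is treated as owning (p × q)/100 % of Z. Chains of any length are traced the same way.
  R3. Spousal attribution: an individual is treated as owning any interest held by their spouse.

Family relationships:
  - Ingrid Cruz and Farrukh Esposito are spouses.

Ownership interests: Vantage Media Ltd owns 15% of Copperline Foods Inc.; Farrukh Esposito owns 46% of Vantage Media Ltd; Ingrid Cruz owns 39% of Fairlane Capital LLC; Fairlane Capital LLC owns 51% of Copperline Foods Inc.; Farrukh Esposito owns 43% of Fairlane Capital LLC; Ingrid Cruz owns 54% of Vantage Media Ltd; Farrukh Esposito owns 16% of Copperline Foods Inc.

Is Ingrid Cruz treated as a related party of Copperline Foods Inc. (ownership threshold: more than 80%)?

By spousal attribution (R3), Ingrid Cruz is treated as also owning Farrukh Esposito's interest in Fairlane Capital LLC, giving 39% + 43% = 82%.
By spousal attribution (R3), Ingrid Cruz is treated as also owning Farrukh Esposito's interest in Vantage Media Ltd, giving 54% + 46% = 100%.
By spousal attribution (R3), Ingrid Cruz is treated as owning Farrukh Esposito's 16% interest in Copperline Foods Inc.
Chain via Fairlane Capital LLC (R2): 82% × 51% = 41.82% of Copperline Foods Inc.
Chain via Vantage Media Ltd (R2): 100% × 15% = 15% of Copperline Foods Inc.
Direct interest in Copperline Foods Inc: 16%.
Aggregating (R1): 41.82% + 15% + 16% = 72.82%.
72.82% does not exceed the 80% threshold, so Ingrid is not a related party to Copperline Foods Inc.

No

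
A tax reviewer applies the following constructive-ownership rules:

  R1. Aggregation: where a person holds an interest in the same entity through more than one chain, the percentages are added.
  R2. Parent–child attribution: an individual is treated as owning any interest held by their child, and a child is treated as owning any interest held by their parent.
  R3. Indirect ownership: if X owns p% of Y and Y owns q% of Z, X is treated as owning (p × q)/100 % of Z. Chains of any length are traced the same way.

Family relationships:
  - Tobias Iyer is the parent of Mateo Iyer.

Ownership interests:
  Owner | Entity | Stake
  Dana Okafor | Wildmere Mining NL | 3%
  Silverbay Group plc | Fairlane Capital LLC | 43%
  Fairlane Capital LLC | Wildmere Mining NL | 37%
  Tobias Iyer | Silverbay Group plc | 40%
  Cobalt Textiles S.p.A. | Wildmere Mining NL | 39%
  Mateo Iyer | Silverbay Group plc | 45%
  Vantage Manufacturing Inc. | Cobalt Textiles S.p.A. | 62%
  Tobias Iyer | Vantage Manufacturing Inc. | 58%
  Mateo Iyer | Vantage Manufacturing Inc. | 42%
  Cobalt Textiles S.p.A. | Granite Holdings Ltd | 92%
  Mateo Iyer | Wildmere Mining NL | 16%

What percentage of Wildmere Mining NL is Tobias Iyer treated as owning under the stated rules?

By parent–child attribution (R2), Tobias Iyer is treated as also owning Mateo Iyer's interest in Silverbay Group plc, giving 40% + 45% = 85%.
By parent–child attribution (R2), Tobias Iyer is treated as also owning Mateo Iyer's interest in Vantage Manufacturing Inc, giving 58% + 42% = 100%.
By parent–child attribution (R2), Tobias Iyer is treated as owning Mateo Iyer's 16% interest in Wildmere Mining NL.
Chain via Silverbay Group plc → Fairlane Capital LLC (R3): 85% × 43% × 37% = 13.5235% of Wildmere Mining NL.
Chain via Vantage Manufacturing Inc. → Cobalt Textiles S.p.A. (R3): 100% × 62% × 39% = 24.18% of Wildmere Mining NL.
Direct interest in Wildmere Mining NL: 16%.
Aggregating (R1): 13.5235% + 24.18% + 16% = 53.7035%.

53.7035%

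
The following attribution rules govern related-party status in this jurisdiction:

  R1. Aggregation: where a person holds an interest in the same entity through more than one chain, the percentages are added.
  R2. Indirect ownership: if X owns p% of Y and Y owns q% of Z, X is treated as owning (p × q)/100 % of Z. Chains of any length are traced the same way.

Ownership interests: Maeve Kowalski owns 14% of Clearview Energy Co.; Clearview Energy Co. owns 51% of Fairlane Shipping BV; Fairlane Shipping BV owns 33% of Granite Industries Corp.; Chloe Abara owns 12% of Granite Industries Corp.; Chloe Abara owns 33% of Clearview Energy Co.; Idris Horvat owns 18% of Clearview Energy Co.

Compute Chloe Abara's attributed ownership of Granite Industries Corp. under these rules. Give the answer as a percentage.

17.5539%

Chain via Clearview Energy Co. → Fairlane Shipping BV (R2): 33% × 51% × 33% = 5.5539% of Granite Industries Corp.
Direct interest in Granite Industries Corp: 12%.
Aggregating (R1): 5.5539% + 12% = 17.5539%.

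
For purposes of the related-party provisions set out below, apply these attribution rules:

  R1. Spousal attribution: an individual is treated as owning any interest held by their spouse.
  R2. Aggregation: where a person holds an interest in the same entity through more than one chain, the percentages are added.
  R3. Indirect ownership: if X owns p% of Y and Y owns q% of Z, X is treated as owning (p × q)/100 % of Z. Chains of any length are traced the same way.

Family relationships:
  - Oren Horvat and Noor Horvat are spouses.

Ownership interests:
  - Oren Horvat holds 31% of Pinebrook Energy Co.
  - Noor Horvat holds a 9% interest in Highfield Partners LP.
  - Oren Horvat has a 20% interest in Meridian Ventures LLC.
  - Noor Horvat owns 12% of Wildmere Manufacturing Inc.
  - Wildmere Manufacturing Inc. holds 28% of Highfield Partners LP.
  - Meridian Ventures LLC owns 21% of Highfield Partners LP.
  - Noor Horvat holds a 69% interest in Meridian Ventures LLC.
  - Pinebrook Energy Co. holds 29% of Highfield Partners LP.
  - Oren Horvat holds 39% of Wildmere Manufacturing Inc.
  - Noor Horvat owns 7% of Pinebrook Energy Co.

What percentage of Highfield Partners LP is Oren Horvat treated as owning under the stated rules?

52.99%

By spousal attribution (R1), Oren Horvat is treated as also owning Noor Horvat's interest in Meridian Ventures LLC, giving 20% + 69% = 89%.
By spousal attribution (R1), Oren Horvat is treated as also owning Noor Horvat's interest in Wildmere Manufacturing Inc, giving 39% + 12% = 51%.
By spousal attribution (R1), Oren Horvat is treated as also owning Noor Horvat's interest in Pinebrook Energy Co, giving 31% + 7% = 38%.
By spousal attribution (R1), Oren Horvat is treated as owning Noor Horvat's 9% interest in Highfield Partners LP.
Chain via Meridian Ventures LLC (R3): 89% × 21% = 18.69% of Highfield Partners LP.
Chain via Wildmere Manufacturing Inc. (R3): 51% × 28% = 14.28% of Highfield Partners LP.
Chain via Pinebrook Energy Co. (R3): 38% × 29% = 11.02% of Highfield Partners LP.
Direct interest in Highfield Partners LP: 9%.
Aggregating (R2): 18.69% + 14.28% + 11.02% + 9% = 52.99%.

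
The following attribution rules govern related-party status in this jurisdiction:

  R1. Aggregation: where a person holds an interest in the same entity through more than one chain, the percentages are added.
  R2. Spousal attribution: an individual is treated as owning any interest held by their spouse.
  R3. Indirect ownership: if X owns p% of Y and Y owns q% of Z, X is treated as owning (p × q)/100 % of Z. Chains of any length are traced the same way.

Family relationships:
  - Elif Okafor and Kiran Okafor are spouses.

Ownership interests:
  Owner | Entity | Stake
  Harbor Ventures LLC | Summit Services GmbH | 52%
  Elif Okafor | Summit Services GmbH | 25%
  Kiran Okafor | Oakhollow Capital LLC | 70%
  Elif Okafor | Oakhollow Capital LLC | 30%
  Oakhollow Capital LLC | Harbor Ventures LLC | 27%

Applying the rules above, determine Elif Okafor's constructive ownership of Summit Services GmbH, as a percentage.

39.04%

By spousal attribution (R2), Elif Okafor is treated as also owning Kiran Okafor's interest in Oakhollow Capital LLC, giving 30% + 70% = 100%.
Chain via Oakhollow Capital LLC → Harbor Ventures LLC (R3): 100% × 27% × 52% = 14.04% of Summit Services GmbH.
Direct interest in Summit Services GmbH: 25%.
Aggregating (R1): 14.04% + 25% = 39.04%.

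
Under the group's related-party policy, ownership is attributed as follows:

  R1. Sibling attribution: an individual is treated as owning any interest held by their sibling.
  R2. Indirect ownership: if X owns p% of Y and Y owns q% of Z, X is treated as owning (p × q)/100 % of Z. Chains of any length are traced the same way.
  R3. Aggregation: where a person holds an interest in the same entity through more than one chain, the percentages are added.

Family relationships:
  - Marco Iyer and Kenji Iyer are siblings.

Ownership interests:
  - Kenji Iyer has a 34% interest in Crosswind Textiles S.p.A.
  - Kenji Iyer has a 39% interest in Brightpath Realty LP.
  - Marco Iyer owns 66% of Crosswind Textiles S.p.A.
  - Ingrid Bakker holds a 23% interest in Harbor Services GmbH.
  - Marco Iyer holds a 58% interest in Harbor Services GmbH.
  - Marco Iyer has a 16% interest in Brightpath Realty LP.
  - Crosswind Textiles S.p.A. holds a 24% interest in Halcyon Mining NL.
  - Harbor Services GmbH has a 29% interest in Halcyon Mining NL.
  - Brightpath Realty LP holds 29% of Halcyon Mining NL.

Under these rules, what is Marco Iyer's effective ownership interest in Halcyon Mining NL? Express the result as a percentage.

By sibling attribution (R1), Marco Iyer is treated as also owning Kenji Iyer's interest in Brightpath Realty LP, giving 16% + 39% = 55%.
By sibling attribution (R1), Marco Iyer is treated as also owning Kenji Iyer's interest in Crosswind Textiles S.p.A, giving 66% + 34% = 100%.
Chain via Harbor Services GmbH (R2): 58% × 29% = 16.82% of Halcyon Mining NL.
Chain via Brightpath Realty LP (R2): 55% × 29% = 15.95% of Halcyon Mining NL.
Chain via Crosswind Textiles S.p.A. (R2): 100% × 24% = 24% of Halcyon Mining NL.
Aggregating (R3): 16.82% + 15.95% + 24% = 56.77%.

56.77%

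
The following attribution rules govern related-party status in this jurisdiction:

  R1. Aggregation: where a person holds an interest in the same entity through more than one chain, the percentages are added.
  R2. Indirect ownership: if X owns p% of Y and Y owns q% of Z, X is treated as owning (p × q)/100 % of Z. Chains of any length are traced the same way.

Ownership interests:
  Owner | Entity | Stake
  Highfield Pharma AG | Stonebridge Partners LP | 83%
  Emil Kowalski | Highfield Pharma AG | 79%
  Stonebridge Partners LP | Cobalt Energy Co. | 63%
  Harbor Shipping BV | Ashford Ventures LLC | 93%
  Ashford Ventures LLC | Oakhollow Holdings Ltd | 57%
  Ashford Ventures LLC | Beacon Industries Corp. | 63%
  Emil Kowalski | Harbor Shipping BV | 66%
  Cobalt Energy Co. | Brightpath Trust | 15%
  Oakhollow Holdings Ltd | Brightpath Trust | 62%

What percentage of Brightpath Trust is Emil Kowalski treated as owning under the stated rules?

27.888057%

Chain via Highfield Pharma AG → Stonebridge Partners LP → Cobalt Energy Co. (R2): 79% × 83% × 63% × 15% = 6.196365% of Brightpath Trust.
Chain via Harbor Shipping BV → Ashford Ventures LLC → Oakhollow Holdings Ltd (R2): 66% × 93% × 57% × 62% = 21.691692% of Brightpath Trust.
Aggregating (R1): 6.196365% + 21.691692% = 27.888057%.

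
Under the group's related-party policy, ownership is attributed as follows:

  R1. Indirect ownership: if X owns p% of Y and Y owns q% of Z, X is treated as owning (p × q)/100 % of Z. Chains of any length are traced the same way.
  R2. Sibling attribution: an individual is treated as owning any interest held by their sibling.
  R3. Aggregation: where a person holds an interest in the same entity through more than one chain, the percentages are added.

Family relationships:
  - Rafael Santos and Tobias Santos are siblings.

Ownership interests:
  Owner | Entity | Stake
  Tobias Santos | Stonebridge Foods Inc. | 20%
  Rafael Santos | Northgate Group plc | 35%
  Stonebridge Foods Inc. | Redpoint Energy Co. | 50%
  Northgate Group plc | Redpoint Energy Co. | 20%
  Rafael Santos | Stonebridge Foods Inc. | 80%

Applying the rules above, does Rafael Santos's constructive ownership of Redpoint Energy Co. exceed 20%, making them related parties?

By sibling attribution (R2), Rafael Santos is treated as also owning Tobias Santos's interest in Stonebridge Foods Inc, giving 80% + 20% = 100%.
Chain via Northgate Group plc (R1): 35% × 20% = 7% of Redpoint Energy Co.
Chain via Stonebridge Foods Inc. (R1): 100% × 50% = 50% of Redpoint Energy Co.
Aggregating (R3): 7% + 50% = 57%.
57% exceeds the 20% threshold, so Rafael is a related party to Redpoint Energy Co.

Yes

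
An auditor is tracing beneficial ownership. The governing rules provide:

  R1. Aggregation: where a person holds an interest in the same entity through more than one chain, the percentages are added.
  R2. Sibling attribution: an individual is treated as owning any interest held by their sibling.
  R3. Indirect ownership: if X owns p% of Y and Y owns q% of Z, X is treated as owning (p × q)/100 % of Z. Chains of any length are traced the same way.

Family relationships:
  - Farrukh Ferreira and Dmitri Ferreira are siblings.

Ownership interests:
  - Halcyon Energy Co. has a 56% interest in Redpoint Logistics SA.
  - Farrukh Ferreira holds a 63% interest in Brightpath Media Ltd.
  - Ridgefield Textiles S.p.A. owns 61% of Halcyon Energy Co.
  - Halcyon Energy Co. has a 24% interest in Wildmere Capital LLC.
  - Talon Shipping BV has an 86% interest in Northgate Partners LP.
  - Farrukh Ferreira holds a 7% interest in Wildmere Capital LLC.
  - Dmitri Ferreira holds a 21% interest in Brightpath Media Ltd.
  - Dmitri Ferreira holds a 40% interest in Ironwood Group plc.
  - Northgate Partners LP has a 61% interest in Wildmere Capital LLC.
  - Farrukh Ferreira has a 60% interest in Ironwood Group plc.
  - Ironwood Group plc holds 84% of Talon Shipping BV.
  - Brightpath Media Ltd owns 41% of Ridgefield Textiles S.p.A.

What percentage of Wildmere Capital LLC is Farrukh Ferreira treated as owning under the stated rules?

56.108416%

By sibling attribution (R2), Farrukh Ferreira is treated as also owning Dmitri Ferreira's interest in Ironwood Group plc, giving 60% + 40% = 100%.
By sibling attribution (R2), Farrukh Ferreira is treated as also owning Dmitri Ferreira's interest in Brightpath Media Ltd, giving 63% + 21% = 84%.
Chain via Ironwood Group plc → Talon Shipping BV → Northgate Partners LP (R3): 100% × 84% × 86% × 61% = 44.0664% of Wildmere Capital LLC.
Chain via Brightpath Media Ltd → Ridgefield Textiles S.p.A. → Halcyon Energy Co. (R3): 84% × 41% × 61% × 24% = 5.042016% of Wildmere Capital LLC.
Direct interest in Wildmere Capital LLC: 7%.
Aggregating (R1): 44.0664% + 5.042016% + 7% = 56.108416%.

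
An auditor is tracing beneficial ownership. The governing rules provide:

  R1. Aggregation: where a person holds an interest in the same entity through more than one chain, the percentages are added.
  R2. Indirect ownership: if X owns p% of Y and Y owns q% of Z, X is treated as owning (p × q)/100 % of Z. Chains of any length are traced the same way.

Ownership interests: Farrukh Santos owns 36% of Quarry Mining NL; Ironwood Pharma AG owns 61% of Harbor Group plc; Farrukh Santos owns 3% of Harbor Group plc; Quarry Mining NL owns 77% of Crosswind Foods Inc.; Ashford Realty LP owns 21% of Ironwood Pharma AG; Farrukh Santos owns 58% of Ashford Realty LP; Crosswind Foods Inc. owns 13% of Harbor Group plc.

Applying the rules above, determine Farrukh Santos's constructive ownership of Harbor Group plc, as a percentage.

Chain via Ashford Realty LP → Ironwood Pharma AG (R2): 58% × 21% × 61% = 7.4298% of Harbor Group plc.
Chain via Quarry Mining NL → Crosswind Foods Inc. (R2): 36% × 77% × 13% = 3.6036% of Harbor Group plc.
Direct interest in Harbor Group plc: 3%.
Aggregating (R1): 7.4298% + 3.6036% + 3% = 14.0334%.

14.0334%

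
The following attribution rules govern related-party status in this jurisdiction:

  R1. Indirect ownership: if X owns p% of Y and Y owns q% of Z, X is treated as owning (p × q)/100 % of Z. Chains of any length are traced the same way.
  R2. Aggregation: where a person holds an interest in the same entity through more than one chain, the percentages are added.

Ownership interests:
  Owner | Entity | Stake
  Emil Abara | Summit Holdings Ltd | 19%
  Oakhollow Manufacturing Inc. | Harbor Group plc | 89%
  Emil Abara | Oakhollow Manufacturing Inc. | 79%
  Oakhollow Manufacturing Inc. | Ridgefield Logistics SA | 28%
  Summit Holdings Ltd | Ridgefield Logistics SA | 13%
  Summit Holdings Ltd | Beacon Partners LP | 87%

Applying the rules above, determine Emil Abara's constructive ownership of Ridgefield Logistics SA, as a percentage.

24.59%

Chain via Summit Holdings Ltd (R1): 19% × 13% = 2.47% of Ridgefield Logistics SA.
Chain via Oakhollow Manufacturing Inc. (R1): 79% × 28% = 22.12% of Ridgefield Logistics SA.
Aggregating (R2): 2.47% + 22.12% = 24.59%.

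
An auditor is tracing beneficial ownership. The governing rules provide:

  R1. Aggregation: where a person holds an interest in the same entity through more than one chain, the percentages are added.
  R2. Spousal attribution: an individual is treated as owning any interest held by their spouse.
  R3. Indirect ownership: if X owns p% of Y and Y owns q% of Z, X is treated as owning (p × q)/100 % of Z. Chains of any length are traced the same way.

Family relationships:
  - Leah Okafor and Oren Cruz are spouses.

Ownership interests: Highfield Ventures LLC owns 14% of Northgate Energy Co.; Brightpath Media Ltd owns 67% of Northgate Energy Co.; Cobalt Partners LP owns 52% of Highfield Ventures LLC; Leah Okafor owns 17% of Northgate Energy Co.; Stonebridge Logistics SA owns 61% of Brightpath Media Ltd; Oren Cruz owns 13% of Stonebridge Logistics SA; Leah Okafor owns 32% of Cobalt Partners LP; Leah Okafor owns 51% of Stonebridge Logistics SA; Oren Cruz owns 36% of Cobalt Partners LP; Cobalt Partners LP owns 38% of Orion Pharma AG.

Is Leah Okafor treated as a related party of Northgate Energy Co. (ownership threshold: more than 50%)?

By spousal attribution (R2), Leah Okafor is treated as also owning Oren Cruz's interest in Stonebridge Logistics SA, giving 51% + 13% = 64%.
By spousal attribution (R2), Leah Okafor is treated as also owning Oren Cruz's interest in Cobalt Partners LP, giving 32% + 36% = 68%.
Chain via Stonebridge Logistics SA → Brightpath Media Ltd (R3): 64% × 61% × 67% = 26.1568% of Northgate Energy Co.
Chain via Cobalt Partners LP → Highfield Ventures LLC (R3): 68% × 52% × 14% = 4.9504% of Northgate Energy Co.
Direct interest in Northgate Energy Co: 17%.
Aggregating (R1): 26.1568% + 4.9504% + 17% = 48.1072%.
48.1072% does not exceed the 50% threshold, so Leah is not a related party to Northgate Energy Co.

No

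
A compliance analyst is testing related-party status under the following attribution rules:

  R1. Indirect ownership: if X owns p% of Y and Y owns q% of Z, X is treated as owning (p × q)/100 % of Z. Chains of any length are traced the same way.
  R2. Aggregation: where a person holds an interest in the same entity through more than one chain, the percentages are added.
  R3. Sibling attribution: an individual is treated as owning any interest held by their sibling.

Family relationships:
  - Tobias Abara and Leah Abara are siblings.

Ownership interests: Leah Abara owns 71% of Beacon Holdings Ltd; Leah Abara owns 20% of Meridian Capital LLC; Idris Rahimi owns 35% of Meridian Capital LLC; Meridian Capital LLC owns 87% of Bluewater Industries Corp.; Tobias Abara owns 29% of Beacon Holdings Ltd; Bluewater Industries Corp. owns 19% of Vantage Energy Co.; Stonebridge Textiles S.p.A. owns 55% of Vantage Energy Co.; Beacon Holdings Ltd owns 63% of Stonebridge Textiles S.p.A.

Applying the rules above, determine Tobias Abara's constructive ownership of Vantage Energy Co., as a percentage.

37.956%

By sibling attribution (R3), Tobias Abara is treated as also owning Leah Abara's interest in Beacon Holdings Ltd, giving 29% + 71% = 100%.
By sibling attribution (R3), Tobias Abara is treated as owning Leah Abara's 20% interest in Meridian Capital LLC.
Chain via Beacon Holdings Ltd → Stonebridge Textiles S.p.A. (R1): 100% × 63% × 55% = 34.65% of Vantage Energy Co.
Chain via Meridian Capital LLC → Bluewater Industries Corp. (R1): 20% × 87% × 19% = 3.306% of Vantage Energy Co.
Aggregating (R2): 34.65% + 3.306% = 37.956%.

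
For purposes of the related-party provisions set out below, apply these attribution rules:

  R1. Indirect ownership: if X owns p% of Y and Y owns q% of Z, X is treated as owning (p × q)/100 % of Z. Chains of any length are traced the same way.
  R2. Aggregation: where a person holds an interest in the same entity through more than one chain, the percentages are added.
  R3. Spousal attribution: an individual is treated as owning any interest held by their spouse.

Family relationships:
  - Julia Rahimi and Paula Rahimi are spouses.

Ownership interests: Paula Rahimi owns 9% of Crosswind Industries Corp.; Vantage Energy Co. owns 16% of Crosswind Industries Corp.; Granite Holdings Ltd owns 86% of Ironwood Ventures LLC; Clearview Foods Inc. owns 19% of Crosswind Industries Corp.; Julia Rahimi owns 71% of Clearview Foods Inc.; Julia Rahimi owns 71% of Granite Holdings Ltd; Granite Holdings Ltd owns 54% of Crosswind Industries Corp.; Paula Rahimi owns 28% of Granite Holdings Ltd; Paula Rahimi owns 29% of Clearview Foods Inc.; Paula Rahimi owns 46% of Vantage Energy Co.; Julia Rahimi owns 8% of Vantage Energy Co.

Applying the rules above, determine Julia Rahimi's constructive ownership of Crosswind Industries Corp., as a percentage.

90.1%

By spousal attribution (R3), Julia Rahimi is treated as also owning Paula Rahimi's interest in Clearview Foods Inc, giving 71% + 29% = 100%.
By spousal attribution (R3), Julia Rahimi is treated as also owning Paula Rahimi's interest in Granite Holdings Ltd, giving 71% + 28% = 99%.
By spousal attribution (R3), Julia Rahimi is treated as also owning Paula Rahimi's interest in Vantage Energy Co, giving 8% + 46% = 54%.
By spousal attribution (R3), Julia Rahimi is treated as owning Paula Rahimi's 9% interest in Crosswind Industries Corp.
Chain via Clearview Foods Inc. (R1): 100% × 19% = 19% of Crosswind Industries Corp.
Chain via Granite Holdings Ltd (R1): 99% × 54% = 53.46% of Crosswind Industries Corp.
Chain via Vantage Energy Co. (R1): 54% × 16% = 8.64% of Crosswind Industries Corp.
Direct interest in Crosswind Industries Corp: 9%.
Aggregating (R2): 19% + 53.46% + 8.64% + 9% = 90.1%.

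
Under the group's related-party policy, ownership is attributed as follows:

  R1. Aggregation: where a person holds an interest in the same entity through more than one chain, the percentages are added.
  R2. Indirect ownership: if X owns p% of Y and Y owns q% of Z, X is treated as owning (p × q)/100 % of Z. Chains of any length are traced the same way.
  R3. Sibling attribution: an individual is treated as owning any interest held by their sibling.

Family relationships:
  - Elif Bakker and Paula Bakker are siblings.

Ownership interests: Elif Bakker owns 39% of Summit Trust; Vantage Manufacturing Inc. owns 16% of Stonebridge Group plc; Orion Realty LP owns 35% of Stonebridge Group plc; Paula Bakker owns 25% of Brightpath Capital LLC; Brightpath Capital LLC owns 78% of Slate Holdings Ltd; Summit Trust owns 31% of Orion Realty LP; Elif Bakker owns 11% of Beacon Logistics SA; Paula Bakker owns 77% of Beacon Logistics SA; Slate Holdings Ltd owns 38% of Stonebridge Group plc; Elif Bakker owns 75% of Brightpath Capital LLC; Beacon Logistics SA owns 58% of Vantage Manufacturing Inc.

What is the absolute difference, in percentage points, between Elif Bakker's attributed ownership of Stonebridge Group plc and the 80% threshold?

37.9621

By sibling attribution (R3), Elif Bakker is treated as also owning Paula Bakker's interest in Brightpath Capital LLC, giving 75% + 25% = 100%.
By sibling attribution (R3), Elif Bakker is treated as also owning Paula Bakker's interest in Beacon Logistics SA, giving 11% + 77% = 88%.
Chain via Brightpath Capital LLC → Slate Holdings Ltd (R2): 100% × 78% × 38% = 29.64% of Stonebridge Group plc.
Chain via Beacon Logistics SA → Vantage Manufacturing Inc. (R2): 88% × 58% × 16% = 8.1664% of Stonebridge Group plc.
Chain via Summit Trust → Orion Realty LP (R2): 39% × 31% × 35% = 4.2315% of Stonebridge Group plc.
Aggregating (R1): 29.64% + 8.1664% + 4.2315% = 42.0379%.
42.0379% falls short of the 80% threshold by 37.9621 percentage points.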